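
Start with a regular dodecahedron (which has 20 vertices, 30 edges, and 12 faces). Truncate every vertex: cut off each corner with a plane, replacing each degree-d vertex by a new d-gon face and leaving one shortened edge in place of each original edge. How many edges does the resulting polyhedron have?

Truncation replaces each original edge-end by a new vertex, so V′ = 2E = 60.
Each original edge survives, and each old vertex of degree d contributes d new edges; summing degrees gives Σd = 2E, so E′ = E + 2E = 3E = 90.
Each original face survives and each original vertex becomes one new face: F′ = F + V = 32.

90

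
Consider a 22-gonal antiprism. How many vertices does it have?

An antiprism on an n-gon has two n-gon caps and 2n triangles: V = 2·22 = 44, E = 4·22 = 88, F = 2·22 + 2 = 46.

44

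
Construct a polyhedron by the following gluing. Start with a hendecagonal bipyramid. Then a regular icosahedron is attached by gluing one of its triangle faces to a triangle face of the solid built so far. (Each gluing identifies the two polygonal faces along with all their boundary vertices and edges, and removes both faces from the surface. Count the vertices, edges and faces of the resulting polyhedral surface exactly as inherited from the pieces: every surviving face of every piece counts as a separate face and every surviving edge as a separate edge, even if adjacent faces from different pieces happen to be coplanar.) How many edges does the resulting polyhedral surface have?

60

A hendecagonal bipyramid: V=13, E=33, F=22.
Attach a regular icosahedron (V=12, E=30, F=20) along a 3-gon: merge 3 vertices and 3 edges, delete both glued faces → V=22, E=60, F=40.
Check: V − E + F = 22 − 60 + 40 = 2.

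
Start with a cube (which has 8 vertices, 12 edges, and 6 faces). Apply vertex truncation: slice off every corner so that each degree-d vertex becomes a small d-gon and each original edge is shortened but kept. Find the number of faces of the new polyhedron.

Truncation replaces each original edge-end by a new vertex, so V′ = 2E = 24.
Each original edge survives, and each old vertex of degree d contributes d new edges; summing degrees gives Σd = 2E, so E′ = E + 2E = 3E = 36.
Each original face survives and each original vertex becomes one new face: F′ = F + V = 14.

14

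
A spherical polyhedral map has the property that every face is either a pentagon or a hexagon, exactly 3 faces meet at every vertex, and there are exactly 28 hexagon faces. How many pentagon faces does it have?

Let x be the number of pentagons; then F = 28 + x.
Edge–face incidences: 2E = 6·28 + 5·x = 168 + 5x.
Every vertex has degree 3, so 3V = 2E.
Euler: V − E + F = 2 ⇒ (2E)/3 − E + (28 + x) = 2.
Multiply by 6: 2·(2E) − 3·(2E) + 6·(28 + x) = 12, i.e. 168 + 6x − (168 + 5x) = 12.
Collecting terms: x = 12.
Then 2E = 168 + 5·12 = 228, so E = 114, V = 2E/3 = 76, F = 28 + 12 = 40.

12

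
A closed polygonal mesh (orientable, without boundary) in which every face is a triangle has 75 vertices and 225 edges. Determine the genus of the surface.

Every face is a triangle and each edge borders two faces, so 3F = 2·225, giving F = 150.
χ = V − E + F = 75 − 225 + 150 = 0.
For a closed orientable surface χ = 2 − 2g, so g = (2 − (0))/2 = 1.

1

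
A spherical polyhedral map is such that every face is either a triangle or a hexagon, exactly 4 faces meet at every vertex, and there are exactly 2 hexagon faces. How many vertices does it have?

12

Let x be the number of triangles; then F = 2 + x.
Edge–face incidences: 2E = 6·2 + 3·x = 12 + 3x.
Every vertex has degree 4, so 4V = 2E.
Euler: V − E + F = 2 ⇒ (2E)/4 − E + (2 + x) = 2.
Multiply by 8: 2·(2E) − 4·(2E) + 8·(2 + x) = 16, i.e. 16 + 8x − 2·(12 + 3x) = 16.
Collecting terms: 2x − 8 = 16, so 2x = 24, so x = 12.
Then 2E = 12 + 3·12 = 48, so E = 24, V = 2E/4 = 12, F = 2 + 12 = 14.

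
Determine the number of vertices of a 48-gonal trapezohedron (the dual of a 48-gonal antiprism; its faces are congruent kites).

The n-trapezohedron (dual of the n-antiprism) has V = 2·48 + 2 = 98, E = 4·48 = 192, F = 2·48 = 96.

98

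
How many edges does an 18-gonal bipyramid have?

A bipyramid over an n-gon has 2n triangular faces and n + 2 vertices: V = 18 + 2 = 20, E = 3·18 = 54, F = 2·18 = 36.
Check: V − E + F = 20 − 54 + 36 = 2.

54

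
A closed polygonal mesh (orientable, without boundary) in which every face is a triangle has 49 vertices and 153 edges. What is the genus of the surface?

Every face is a triangle and each edge borders two faces, so 3F = 2·153, giving F = 102.
χ = V − E + F = 49 − 153 + 102 = -2.
For a closed orientable surface χ = 2 − 2g, so g = (2 − (-2))/2 = 2.

2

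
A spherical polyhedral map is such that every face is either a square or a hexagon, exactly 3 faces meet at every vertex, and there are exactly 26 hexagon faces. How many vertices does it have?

60

Let x be the number of squares; then F = 26 + x.
Edge–face incidences: 2E = 6·26 + 4·x = 156 + 4x.
Every vertex has degree 3, so 3V = 2E.
Euler: V − E + F = 2 ⇒ (2E)/3 − E + (26 + x) = 2.
Multiply by 6: 2·(2E) − 3·(2E) + 6·(26 + x) = 12, i.e. 156 + 6x − (156 + 4x) = 12.
Collecting terms: 2x = 12, so x = 6.
Then 2E = 156 + 4·6 = 180, so E = 90, V = 2E/3 = 60, F = 26 + 6 = 32.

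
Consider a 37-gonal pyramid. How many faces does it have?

38

A pyramid on an n-gon base has one n-gon and n triangles: V = 37 + 1 = 38, E = 2·37 = 74, F = 37 + 1 = 38.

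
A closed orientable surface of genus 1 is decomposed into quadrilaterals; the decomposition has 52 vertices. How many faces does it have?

52

χ = 2 − 2·1 = 0, and every face is a square so 4F = 2E.
V − E + F = 0 with E = 4F/2 gives 52 − (4/2 − 1)·F = 0, so F = 52 and E = 104.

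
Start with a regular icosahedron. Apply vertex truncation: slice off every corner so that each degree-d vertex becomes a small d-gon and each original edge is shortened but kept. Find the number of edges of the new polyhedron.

90

The base solid has V = 12, E = 30, F = 20.
Truncation replaces each original edge-end by a new vertex, so V′ = 2E = 60.
Each original edge survives, and each old vertex of degree d contributes d new edges; summing degrees gives Σd = 2E, so E′ = E + 2E = 3E = 90.
Each original face survives and each original vertex becomes one new face: F′ = F + V = 32.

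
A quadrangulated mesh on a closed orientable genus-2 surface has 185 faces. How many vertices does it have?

χ = 2 − 2·2 = -2, and every face is a square so 4F = 2E.
E = 4·185/2 = 370. Then V = -2 + E − F = -2 + 370 − 185 = 183.

183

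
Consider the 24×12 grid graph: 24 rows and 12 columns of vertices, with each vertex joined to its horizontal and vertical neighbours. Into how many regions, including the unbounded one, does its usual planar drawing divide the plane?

The grid has V = 24·12 = 288 vertices and E = 24·11 + 12·23 = 540 edges.
F = 2 − V + E = 2 − 288 + 540 = 254.

254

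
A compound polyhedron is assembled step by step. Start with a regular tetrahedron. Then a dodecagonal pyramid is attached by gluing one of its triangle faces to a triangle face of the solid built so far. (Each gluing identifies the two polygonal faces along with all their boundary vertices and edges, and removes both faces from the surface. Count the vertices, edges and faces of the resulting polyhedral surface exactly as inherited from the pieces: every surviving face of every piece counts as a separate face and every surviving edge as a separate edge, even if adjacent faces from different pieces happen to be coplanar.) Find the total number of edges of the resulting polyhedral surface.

27

A regular tetrahedron: V=4, E=6, F=4.
Attach a dodecagonal pyramid (V=13, E=24, F=13) along a 3-gon: merge 3 vertices and 3 edges, delete both glued faces → V=14, E=27, F=15.
Check: V − E + F = 14 − 27 + 15 = 2.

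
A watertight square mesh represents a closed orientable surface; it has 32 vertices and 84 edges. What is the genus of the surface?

Every face is a square and each edge borders two faces, so 4F = 2·84, giving F = 42.
χ = V − E + F = 32 − 84 + 42 = -10.
For a closed orientable surface χ = 2 − 2g, so g = (2 − (-10))/2 = 6.

6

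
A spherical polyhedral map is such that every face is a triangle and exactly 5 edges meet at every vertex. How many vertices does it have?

Each face has 3 edges and each edge borders two faces, so 2E = 3F.
Each vertex has degree 5, so 5V = 2E and hence V = 3F/5.
Euler: V − E + F = 2 ⇒ (3F/5) − (3F/2) + F = 2.
Multiply by 10: (6 − 15 + 10)F = 20, i.e. 1F = 20.
So F = 20, E = 3·20/2 = 30, V = 3·20/5 = 12.

12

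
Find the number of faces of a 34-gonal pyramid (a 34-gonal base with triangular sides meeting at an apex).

A pyramid on an n-gon base has one n-gon and n triangles: V = 34 + 1 = 35, E = 2·34 = 68, F = 34 + 1 = 35.

35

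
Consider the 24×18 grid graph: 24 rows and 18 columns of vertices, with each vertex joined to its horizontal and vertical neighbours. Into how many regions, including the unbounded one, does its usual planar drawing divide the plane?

The grid has V = 24·18 = 432 vertices and E = 24·17 + 18·23 = 822 edges.
F = 2 − V + E = 2 − 432 + 822 = 392.

392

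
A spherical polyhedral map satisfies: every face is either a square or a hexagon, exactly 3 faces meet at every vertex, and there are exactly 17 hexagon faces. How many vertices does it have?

42

Let x be the number of squares; then F = 17 + x.
Edge–face incidences: 2E = 6·17 + 4·x = 102 + 4x.
Every vertex has degree 3, so 3V = 2E.
Euler: V − E + F = 2 ⇒ (2E)/3 − E + (17 + x) = 2.
Multiply by 6: 2·(2E) − 3·(2E) + 6·(17 + x) = 12, i.e. 102 + 6x − (102 + 4x) = 12.
Collecting terms: 2x = 12, so x = 6.
Then 2E = 102 + 4·6 = 126, so E = 63, V = 2E/3 = 42, F = 17 + 6 = 23.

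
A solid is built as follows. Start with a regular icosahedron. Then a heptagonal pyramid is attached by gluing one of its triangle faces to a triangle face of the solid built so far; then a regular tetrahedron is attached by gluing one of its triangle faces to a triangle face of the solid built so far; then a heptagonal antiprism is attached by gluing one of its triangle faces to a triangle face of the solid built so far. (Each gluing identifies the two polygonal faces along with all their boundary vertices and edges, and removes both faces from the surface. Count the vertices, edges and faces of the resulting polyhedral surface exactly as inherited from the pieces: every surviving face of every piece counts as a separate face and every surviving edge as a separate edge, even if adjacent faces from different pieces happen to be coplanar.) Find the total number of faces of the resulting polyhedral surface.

42

A regular icosahedron: V=12, E=30, F=20.
Attach a heptagonal pyramid (V=8, E=14, F=8) along a 3-gon: merge 3 vertices and 3 edges, delete both glued faces → V=17, E=41, F=26.
Attach a regular tetrahedron (V=4, E=6, F=4) along a 3-gon: merge 3 vertices and 3 edges, delete both glued faces → V=18, E=44, F=28.
Attach a heptagonal antiprism (V=14, E=28, F=16) along a 3-gon: merge 3 vertices and 3 edges, delete both glued faces → V=29, E=69, F=42.
Check: V − E + F = 29 − 69 + 42 = 2.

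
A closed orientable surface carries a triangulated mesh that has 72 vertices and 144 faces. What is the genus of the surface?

1

Every face is a triangle, so 2E = 3·144 = 432, giving E = 216.
χ = V − E + F = 72 − 216 + 144 = 0.
For a closed orientable surface χ = 2 − 2g, so g = (2 − (0))/2 = 1.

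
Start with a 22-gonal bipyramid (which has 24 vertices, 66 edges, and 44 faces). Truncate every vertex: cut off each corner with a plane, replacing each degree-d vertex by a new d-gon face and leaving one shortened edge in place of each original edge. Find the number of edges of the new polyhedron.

Truncation replaces each original edge-end by a new vertex, so V′ = 2E = 132.
Each original edge survives, and each old vertex of degree d contributes d new edges; summing degrees gives Σd = 2E, so E′ = E + 2E = 3E = 198.
Each original face survives and each original vertex becomes one new face: F′ = F + V = 68.

198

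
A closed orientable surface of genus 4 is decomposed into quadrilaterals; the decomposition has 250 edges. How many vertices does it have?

χ = 2 − 2·4 = -6, and every face is a square so 4F = 2E.
F = 2E/4 = 125. Then V = -6 + E − F = -6 + 250 − 125 = 119.

119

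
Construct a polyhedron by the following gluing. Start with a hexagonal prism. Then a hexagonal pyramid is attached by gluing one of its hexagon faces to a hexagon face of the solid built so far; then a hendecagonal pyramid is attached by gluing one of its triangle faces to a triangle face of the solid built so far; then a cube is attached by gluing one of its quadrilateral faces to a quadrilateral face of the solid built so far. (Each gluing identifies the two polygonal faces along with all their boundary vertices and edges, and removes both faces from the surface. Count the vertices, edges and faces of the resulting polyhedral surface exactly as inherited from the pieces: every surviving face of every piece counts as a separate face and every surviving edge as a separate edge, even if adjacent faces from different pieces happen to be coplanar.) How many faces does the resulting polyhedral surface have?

27

A hexagonal prism: V=12, E=18, F=8.
Attach a hexagonal pyramid (V=7, E=12, F=7) along a 6-gon: merge 6 vertices and 6 edges, delete both glued faces → V=13, E=24, F=13.
Attach a hendecagonal pyramid (V=12, E=22, F=12) along a 3-gon: merge 3 vertices and 3 edges, delete both glued faces → V=22, E=43, F=23.
Attach a cube (V=8, E=12, F=6) along a 4-gon: merge 4 vertices and 4 edges, delete both glued faces → V=26, E=51, F=27.
Check: V − E + F = 26 − 51 + 27 = 2.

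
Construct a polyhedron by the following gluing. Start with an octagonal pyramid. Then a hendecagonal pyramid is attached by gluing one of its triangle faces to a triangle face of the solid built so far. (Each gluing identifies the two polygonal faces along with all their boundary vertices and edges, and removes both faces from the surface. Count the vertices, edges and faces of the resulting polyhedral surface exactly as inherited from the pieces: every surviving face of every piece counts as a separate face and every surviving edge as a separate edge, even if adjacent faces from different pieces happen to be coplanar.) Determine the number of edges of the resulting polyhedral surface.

35

An octagonal pyramid: V=9, E=16, F=9.
Attach a hendecagonal pyramid (V=12, E=22, F=12) along a 3-gon: merge 3 vertices and 3 edges, delete both glued faces → V=18, E=35, F=19.
Check: V − E + F = 18 − 35 + 19 = 2.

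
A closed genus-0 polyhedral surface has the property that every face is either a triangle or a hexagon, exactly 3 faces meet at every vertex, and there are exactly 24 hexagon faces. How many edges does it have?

Let x be the number of triangles; then F = 24 + x.
Edge–face incidences: 2E = 6·24 + 3·x = 144 + 3x.
Every vertex has degree 3, so 3V = 2E.
Euler: V − E + F = 2 ⇒ (2E)/3 − E + (24 + x) = 2.
Multiply by 6: 2·(2E) − 3·(2E) + 6·(24 + x) = 12, i.e. 144 + 6x − (144 + 3x) = 12.
Collecting terms: 3x = 12, so x = 4.
Then 2E = 144 + 3·4 = 156, so E = 78, V = 2E/3 = 52, F = 24 + 4 = 28.

78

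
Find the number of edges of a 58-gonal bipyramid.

A bipyramid over an n-gon has 2n triangular faces and n + 2 vertices: V = 58 + 2 = 60, E = 3·58 = 174, F = 2·58 = 116.

174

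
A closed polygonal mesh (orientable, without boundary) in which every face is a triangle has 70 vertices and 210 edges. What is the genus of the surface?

1

Every face is a triangle and each edge borders two faces, so 3F = 2·210, giving F = 140.
χ = V − E + F = 70 − 210 + 140 = 0.
For a closed orientable surface χ = 2 − 2g, so g = (2 − (0))/2 = 1.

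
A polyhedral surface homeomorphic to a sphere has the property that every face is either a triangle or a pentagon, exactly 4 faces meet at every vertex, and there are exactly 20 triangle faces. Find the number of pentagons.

Let x be the number of pentagons; then F = 20 + x.
Edge–face incidences: 2E = 3·20 + 5·x = 60 + 5x.
Every vertex has degree 4, so 4V = 2E.
Euler: V − E + F = 2 ⇒ (2E)/4 − E + (20 + x) = 2.
Multiply by 8: 2·(2E) − 4·(2E) + 8·(20 + x) = 16, i.e. 160 + 8x − 2·(60 + 5x) = 16.
Collecting terms: −2x + 40 = 16, so −2x = −24, so x = 12.
Then 2E = 60 + 5·12 = 120, so E = 60, V = 2E/4 = 30, F = 20 + 12 = 32.

12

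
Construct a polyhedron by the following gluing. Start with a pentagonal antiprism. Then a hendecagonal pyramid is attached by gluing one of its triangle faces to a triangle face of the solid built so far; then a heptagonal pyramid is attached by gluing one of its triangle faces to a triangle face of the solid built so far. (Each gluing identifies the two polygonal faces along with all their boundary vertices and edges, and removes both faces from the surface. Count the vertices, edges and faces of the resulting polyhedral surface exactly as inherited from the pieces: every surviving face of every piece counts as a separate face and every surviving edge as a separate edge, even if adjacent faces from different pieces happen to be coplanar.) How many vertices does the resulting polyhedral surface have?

24

A pentagonal antiprism: V=10, E=20, F=12.
Attach a hendecagonal pyramid (V=12, E=22, F=12) along a 3-gon: merge 3 vertices and 3 edges, delete both glued faces → V=19, E=39, F=22.
Attach a heptagonal pyramid (V=8, E=14, F=8) along a 3-gon: merge 3 vertices and 3 edges, delete both glued faces → V=24, E=50, F=28.
Check: V − E + F = 24 − 50 + 28 = 2.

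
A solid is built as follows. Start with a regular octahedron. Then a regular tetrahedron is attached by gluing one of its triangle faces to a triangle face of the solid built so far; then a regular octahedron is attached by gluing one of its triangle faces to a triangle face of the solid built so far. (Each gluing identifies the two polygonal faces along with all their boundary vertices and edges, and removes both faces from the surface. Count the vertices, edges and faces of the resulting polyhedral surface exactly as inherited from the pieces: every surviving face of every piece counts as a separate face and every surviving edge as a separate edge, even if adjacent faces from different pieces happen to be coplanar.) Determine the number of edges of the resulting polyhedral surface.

24

A regular octahedron: V=6, E=12, F=8.
Attach a regular tetrahedron (V=4, E=6, F=4) along a 3-gon: merge 3 vertices and 3 edges, delete both glued faces → V=7, E=15, F=10.
Attach a regular octahedron (V=6, E=12, F=8) along a 3-gon: merge 3 vertices and 3 edges, delete both glued faces → V=10, E=24, F=16.
Check: V − E + F = 10 − 24 + 16 = 2.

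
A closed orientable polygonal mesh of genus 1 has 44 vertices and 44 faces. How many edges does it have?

88

For a closed orientable surface of genus 1, χ = 2 − 2·1 = 0.
E = V + F − (0) = 44 + 44 − (0) = 88.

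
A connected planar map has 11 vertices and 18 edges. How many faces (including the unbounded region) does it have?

9

Euler's formula for a connected plane graph: V − E + F = 2, so F = 2 − 11 + 18 = 9.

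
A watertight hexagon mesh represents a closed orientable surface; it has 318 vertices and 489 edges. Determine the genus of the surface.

Every face is a hexagon and each edge borders two faces, so 6F = 2·489, giving F = 163.
χ = V − E + F = 318 − 489 + 163 = -8.
For a closed orientable surface χ = 2 − 2g, so g = (2 − (-8))/2 = 5.

5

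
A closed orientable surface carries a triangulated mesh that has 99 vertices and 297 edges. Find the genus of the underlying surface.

1

Every face is a triangle and each edge borders two faces, so 3F = 2·297, giving F = 198.
χ = V − E + F = 99 − 297 + 198 = 0.
For a closed orientable surface χ = 2 − 2g, so g = (2 − (0))/2 = 1.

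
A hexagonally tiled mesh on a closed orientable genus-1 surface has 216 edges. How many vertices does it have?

144

χ = 2 − 2·1 = 0, and every face is a hexagon so 6F = 2E.
F = 2E/6 = 72. Then V = 0 + E − F = 0 + 216 − 72 = 144.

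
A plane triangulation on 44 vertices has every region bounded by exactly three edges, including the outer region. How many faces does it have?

84

In a plane triangulation 3F = 2E and V − E + F = 2, so F = 2V − 4 = 2·44 − 4 = 84.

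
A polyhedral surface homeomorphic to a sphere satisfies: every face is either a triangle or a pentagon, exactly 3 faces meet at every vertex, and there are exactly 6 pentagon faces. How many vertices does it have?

Let x be the number of triangles; then F = 6 + x.
Edge–face incidences: 2E = 5·6 + 3·x = 30 + 3x.
Every vertex has degree 3, so 3V = 2E.
Euler: V − E + F = 2 ⇒ (2E)/3 − E + (6 + x) = 2.
Multiply by 6: 2·(2E) − 3·(2E) + 6·(6 + x) = 12, i.e. 36 + 6x − (30 + 3x) = 12.
Collecting terms: 3x + 6 = 12, so 3x = 6, so x = 2.
Then 2E = 30 + 3·2 = 36, so E = 18, V = 2E/3 = 12, F = 6 + 2 = 8.

12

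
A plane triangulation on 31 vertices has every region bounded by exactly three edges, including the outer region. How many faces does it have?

58

In a plane triangulation 3F = 2E and V − E + F = 2, so F = 2V − 4 = 2·31 − 4 = 58.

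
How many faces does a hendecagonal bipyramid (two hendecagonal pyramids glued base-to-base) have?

A bipyramid over an n-gon has 2n triangular faces and n + 2 vertices: V = 11 + 2 = 13, E = 3·11 = 33, F = 2·11 = 22.

22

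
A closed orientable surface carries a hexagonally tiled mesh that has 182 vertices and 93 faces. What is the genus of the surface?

3

Every face is a hexagon, so 2E = 6·93 = 558, giving E = 279.
χ = V − E + F = 182 − 279 + 93 = -4.
For a closed orientable surface χ = 2 − 2g, so g = (2 − (-4))/2 = 3.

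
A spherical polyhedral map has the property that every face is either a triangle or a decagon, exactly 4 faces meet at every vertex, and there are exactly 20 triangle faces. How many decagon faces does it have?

2

Let x be the number of decagons; then F = 20 + x.
Edge–face incidences: 2E = 3·20 + 10·x = 60 + 10x.
Every vertex has degree 4, so 4V = 2E.
Euler: V − E + F = 2 ⇒ (2E)/4 − E + (20 + x) = 2.
Multiply by 8: 2·(2E) − 4·(2E) + 8·(20 + x) = 16, i.e. 160 + 8x − 2·(60 + 10x) = 16.
Collecting terms: −12x + 40 = 16, so −12x = −24, so x = 2.
Then 2E = 60 + 10·2 = 80, so E = 40, V = 2E/4 = 20, F = 20 + 2 = 22.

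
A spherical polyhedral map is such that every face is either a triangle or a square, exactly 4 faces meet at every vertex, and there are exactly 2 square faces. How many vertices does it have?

Let x be the number of triangles; then F = 2 + x.
Edge–face incidences: 2E = 4·2 + 3·x = 8 + 3x.
Every vertex has degree 4, so 4V = 2E.
Euler: V − E + F = 2 ⇒ (2E)/4 − E + (2 + x) = 2.
Multiply by 8: 2·(2E) − 4·(2E) + 8·(2 + x) = 16, i.e. 16 + 8x − 2·(8 + 3x) = 16.
Collecting terms: 2x = 16, so x = 8.
Then 2E = 8 + 3·8 = 32, so E = 16, V = 2E/4 = 8, F = 2 + 8 = 10.

8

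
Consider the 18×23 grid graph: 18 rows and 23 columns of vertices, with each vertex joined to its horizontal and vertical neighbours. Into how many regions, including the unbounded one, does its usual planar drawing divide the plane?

375

The grid has V = 18·23 = 414 vertices and E = 18·22 + 23·17 = 787 edges.
F = 2 − V + E = 2 − 414 + 787 = 375.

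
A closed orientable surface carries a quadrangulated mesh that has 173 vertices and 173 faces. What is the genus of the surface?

1

Every face is a square, so 2E = 4·173 = 692, giving E = 346.
χ = V − E + F = 173 − 346 + 173 = 0.
For a closed orientable surface χ = 2 − 2g, so g = (2 − (0))/2 = 1.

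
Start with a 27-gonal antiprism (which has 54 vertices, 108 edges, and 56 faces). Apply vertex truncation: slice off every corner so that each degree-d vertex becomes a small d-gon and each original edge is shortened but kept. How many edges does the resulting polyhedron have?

Truncation replaces each original edge-end by a new vertex, so V′ = 2E = 216.
Each original edge survives, and each old vertex of degree d contributes d new edges; summing degrees gives Σd = 2E, so E′ = E + 2E = 3E = 324.
Each original face survives and each original vertex becomes one new face: F′ = F + V = 110.

324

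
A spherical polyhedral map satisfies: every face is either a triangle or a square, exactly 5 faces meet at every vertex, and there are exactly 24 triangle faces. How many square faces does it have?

Let x be the number of squares; then F = 24 + x.
Edge–face incidences: 2E = 3·24 + 4·x = 72 + 4x.
Every vertex has degree 5, so 5V = 2E.
Euler: V − E + F = 2 ⇒ (2E)/5 − E + (24 + x) = 2.
Multiply by 10: 2·(2E) − 5·(2E) + 10·(24 + x) = 20, i.e. 240 + 10x − 3·(72 + 4x) = 20.
Collecting terms: −2x + 24 = 20, so −2x = −4, so x = 2.
Then 2E = 72 + 4·2 = 80, so E = 40, V = 2E/5 = 16, F = 24 + 2 = 26.

2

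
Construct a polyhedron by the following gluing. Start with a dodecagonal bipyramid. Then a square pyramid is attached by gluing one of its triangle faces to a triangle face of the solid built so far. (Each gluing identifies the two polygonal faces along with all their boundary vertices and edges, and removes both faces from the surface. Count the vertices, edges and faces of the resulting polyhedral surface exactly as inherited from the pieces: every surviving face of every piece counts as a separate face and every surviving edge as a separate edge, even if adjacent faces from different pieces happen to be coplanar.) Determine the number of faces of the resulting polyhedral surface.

A dodecagonal bipyramid: V=14, E=36, F=24.
Attach a square pyramid (V=5, E=8, F=5) along a 3-gon: merge 3 vertices and 3 edges, delete both glued faces → V=16, E=41, F=27.
Check: V − E + F = 16 − 41 + 27 = 2.

27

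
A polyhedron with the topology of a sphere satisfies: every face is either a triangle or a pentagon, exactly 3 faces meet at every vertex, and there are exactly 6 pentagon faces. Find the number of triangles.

Let x be the number of triangles; then F = 6 + x.
Edge–face incidences: 2E = 5·6 + 3·x = 30 + 3x.
Every vertex has degree 3, so 3V = 2E.
Euler: V − E + F = 2 ⇒ (2E)/3 − E + (6 + x) = 2.
Multiply by 6: 2·(2E) − 3·(2E) + 6·(6 + x) = 12, i.e. 36 + 6x − (30 + 3x) = 12.
Collecting terms: 3x + 6 = 12, so 3x = 6, so x = 2.
Then 2E = 30 + 3·2 = 36, so E = 18, V = 2E/3 = 12, F = 6 + 2 = 8.

2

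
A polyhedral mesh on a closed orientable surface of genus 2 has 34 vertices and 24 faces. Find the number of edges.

60

For a closed orientable surface of genus 2, χ = 2 − 2·2 = -2.
E = V + F − (-2) = 34 + 24 − (-2) = 60.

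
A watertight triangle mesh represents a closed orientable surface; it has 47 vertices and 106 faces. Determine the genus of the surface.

Every face is a triangle, so 2E = 3·106 = 318, giving E = 159.
χ = V − E + F = 47 − 159 + 106 = -6.
For a closed orientable surface χ = 2 − 2g, so g = (2 − (-6))/2 = 4.

4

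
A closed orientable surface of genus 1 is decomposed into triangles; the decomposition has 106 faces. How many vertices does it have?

53

χ = 2 − 2·1 = 0, and every face is a triangle so 3F = 2E.
E = 3·106/2 = 159. Then V = 0 + E − F = 0 + 159 − 106 = 53.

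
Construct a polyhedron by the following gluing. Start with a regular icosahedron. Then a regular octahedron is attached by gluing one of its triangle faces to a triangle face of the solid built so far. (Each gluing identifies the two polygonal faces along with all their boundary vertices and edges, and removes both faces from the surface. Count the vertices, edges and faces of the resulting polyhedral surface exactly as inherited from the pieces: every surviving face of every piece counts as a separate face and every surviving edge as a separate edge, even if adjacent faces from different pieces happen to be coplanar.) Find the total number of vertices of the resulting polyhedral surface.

A regular icosahedron: V=12, E=30, F=20.
Attach a regular octahedron (V=6, E=12, F=8) along a 3-gon: merge 3 vertices and 3 edges, delete both glued faces → V=15, E=39, F=26.
Check: V − E + F = 15 − 39 + 26 = 2.

15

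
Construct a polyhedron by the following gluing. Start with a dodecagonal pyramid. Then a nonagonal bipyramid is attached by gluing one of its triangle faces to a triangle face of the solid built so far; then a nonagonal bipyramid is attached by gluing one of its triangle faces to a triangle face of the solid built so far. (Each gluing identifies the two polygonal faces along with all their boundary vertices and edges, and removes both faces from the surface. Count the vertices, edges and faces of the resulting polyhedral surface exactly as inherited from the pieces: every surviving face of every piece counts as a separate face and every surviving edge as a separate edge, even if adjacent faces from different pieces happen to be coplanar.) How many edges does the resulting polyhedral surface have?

72

A dodecagonal pyramid: V=13, E=24, F=13.
Attach a nonagonal bipyramid (V=11, E=27, F=18) along a 3-gon: merge 3 vertices and 3 edges, delete both glued faces → V=21, E=48, F=29.
Attach a nonagonal bipyramid (V=11, E=27, F=18) along a 3-gon: merge 3 vertices and 3 edges, delete both glued faces → V=29, E=72, F=45.
Check: V − E + F = 29 − 72 + 45 = 2.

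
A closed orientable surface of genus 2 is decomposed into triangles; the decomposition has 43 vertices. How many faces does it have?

90

χ = 2 − 2·2 = -2, and every face is a triangle so 3F = 2E.
V − E + F = -2 with E = 3F/2 gives 43 − (3/2 − 1)·F = -2, so F = 90 and E = 135.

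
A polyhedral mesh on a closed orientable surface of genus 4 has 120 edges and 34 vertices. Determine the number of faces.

For a closed orientable surface of genus 4, χ = 2 − 2·4 = -6.
F = -6 − V + E = -6 − 34 + 120 = 80.

80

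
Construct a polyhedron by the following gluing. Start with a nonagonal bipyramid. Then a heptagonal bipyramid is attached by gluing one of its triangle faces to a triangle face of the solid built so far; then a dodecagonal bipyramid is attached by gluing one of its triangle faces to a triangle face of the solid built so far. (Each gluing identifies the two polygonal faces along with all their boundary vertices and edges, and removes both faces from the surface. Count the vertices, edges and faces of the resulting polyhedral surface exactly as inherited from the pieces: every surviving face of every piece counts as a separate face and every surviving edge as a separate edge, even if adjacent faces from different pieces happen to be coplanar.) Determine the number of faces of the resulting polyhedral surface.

52

A nonagonal bipyramid: V=11, E=27, F=18.
Attach a heptagonal bipyramid (V=9, E=21, F=14) along a 3-gon: merge 3 vertices and 3 edges, delete both glued faces → V=17, E=45, F=30.
Attach a dodecagonal bipyramid (V=14, E=36, F=24) along a 3-gon: merge 3 vertices and 3 edges, delete both glued faces → V=28, E=78, F=52.
Check: V − E + F = 28 − 78 + 52 = 2.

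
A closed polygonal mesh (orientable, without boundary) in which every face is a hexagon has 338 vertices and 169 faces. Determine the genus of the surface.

1

Every face is a hexagon, so 2E = 6·169 = 1014, giving E = 507.
χ = V − E + F = 338 − 507 + 169 = 0.
For a closed orientable surface χ = 2 − 2g, so g = (2 − (0))/2 = 1.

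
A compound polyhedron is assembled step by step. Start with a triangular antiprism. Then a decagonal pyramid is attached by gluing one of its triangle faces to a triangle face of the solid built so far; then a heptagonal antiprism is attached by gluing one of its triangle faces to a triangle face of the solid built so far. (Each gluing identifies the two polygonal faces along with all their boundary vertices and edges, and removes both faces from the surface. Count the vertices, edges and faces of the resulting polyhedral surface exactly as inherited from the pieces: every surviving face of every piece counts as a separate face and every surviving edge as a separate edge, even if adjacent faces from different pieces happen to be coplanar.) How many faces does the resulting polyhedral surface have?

31

A triangular antiprism: V=6, E=12, F=8.
Attach a decagonal pyramid (V=11, E=20, F=11) along a 3-gon: merge 3 vertices and 3 edges, delete both glued faces → V=14, E=29, F=17.
Attach a heptagonal antiprism (V=14, E=28, F=16) along a 3-gon: merge 3 vertices and 3 edges, delete both glued faces → V=25, E=54, F=31.
Check: V − E + F = 25 − 54 + 31 = 2.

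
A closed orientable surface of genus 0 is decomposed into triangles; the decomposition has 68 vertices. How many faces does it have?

χ = 2 − 2·0 = 2, and every face is a triangle so 3F = 2E.
V − E + F = 2 with E = 3F/2 gives 68 − (3/2 − 1)·F = 2, so F = 132 and E = 198.

132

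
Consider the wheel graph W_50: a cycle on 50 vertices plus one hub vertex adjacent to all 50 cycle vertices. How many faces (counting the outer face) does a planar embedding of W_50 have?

51

W_50 has V = 50 + 1 = 51 vertices and E = 2·50 = 100 edges.
By Euler's formula F = 2 − V + E = 2 − 51 + 100 = 51.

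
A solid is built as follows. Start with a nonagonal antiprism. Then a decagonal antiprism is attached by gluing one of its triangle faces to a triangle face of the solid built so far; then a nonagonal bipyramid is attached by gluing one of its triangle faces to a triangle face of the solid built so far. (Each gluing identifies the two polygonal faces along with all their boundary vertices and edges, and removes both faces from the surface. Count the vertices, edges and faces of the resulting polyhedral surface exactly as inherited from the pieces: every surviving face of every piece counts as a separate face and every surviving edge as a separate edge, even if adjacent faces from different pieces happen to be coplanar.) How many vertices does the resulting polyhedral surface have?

43

A nonagonal antiprism: V=18, E=36, F=20.
Attach a decagonal antiprism (V=20, E=40, F=22) along a 3-gon: merge 3 vertices and 3 edges, delete both glued faces → V=35, E=73, F=40.
Attach a nonagonal bipyramid (V=11, E=27, F=18) along a 3-gon: merge 3 vertices and 3 edges, delete both glued faces → V=43, E=97, F=56.
Check: V − E + F = 43 − 97 + 56 = 2.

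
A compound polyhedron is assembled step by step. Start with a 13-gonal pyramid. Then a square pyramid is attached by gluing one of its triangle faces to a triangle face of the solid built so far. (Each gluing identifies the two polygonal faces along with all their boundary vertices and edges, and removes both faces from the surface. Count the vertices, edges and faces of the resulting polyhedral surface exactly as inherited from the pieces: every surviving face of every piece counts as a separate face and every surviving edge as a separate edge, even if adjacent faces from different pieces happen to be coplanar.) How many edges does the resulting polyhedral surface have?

31

A 13-gonal pyramid: V=14, E=26, F=14.
Attach a square pyramid (V=5, E=8, F=5) along a 3-gon: merge 3 vertices and 3 edges, delete both glued faces → V=16, E=31, F=17.
Check: V − E + F = 16 − 31 + 17 = 2.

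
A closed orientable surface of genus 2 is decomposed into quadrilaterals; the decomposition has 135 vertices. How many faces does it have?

χ = 2 − 2·2 = -2, and every face is a square so 4F = 2E.
V − E + F = -2 with E = 4F/2 gives 135 − (4/2 − 1)·F = -2, so F = 137 and E = 274.

137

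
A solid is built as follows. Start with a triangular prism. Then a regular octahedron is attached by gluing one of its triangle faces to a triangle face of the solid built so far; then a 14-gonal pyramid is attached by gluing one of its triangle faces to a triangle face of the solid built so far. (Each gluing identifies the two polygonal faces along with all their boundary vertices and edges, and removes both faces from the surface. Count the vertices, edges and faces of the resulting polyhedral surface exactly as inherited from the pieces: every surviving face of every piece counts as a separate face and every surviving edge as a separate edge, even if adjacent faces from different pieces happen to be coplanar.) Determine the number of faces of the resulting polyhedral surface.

24

A triangular prism: V=6, E=9, F=5.
Attach a regular octahedron (V=6, E=12, F=8) along a 3-gon: merge 3 vertices and 3 edges, delete both glued faces → V=9, E=18, F=11.
Attach a 14-gonal pyramid (V=15, E=28, F=15) along a 3-gon: merge 3 vertices and 3 edges, delete both glued faces → V=21, E=43, F=24.
Check: V − E + F = 21 − 43 + 24 = 2.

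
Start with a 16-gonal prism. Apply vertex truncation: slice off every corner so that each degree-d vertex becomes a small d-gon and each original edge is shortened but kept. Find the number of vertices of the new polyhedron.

96

The base solid has V = 32, E = 48, F = 18.
Truncation replaces each original edge-end by a new vertex, so V′ = 2E = 96.
Each original edge survives, and each old vertex of degree d contributes d new edges; summing degrees gives Σd = 2E, so E′ = E + 2E = 3E = 144.
Each original face survives and each original vertex becomes one new face: F′ = F + V = 50.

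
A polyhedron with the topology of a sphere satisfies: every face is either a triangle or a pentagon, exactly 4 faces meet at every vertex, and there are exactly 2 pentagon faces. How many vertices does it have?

Let x be the number of triangles; then F = 2 + x.
Edge–face incidences: 2E = 5·2 + 3·x = 10 + 3x.
Every vertex has degree 4, so 4V = 2E.
Euler: V − E + F = 2 ⇒ (2E)/4 − E + (2 + x) = 2.
Multiply by 8: 2·(2E) − 4·(2E) + 8·(2 + x) = 16, i.e. 16 + 8x − 2·(10 + 3x) = 16.
Collecting terms: 2x − 4 = 16, so 2x = 20, so x = 10.
Then 2E = 10 + 3·10 = 40, so E = 20, V = 2E/4 = 10, F = 2 + 10 = 12.

10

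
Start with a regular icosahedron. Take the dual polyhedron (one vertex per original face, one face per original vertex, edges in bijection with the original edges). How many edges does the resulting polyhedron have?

30

The base solid has V = 12, E = 30, F = 20.
The dual swaps V and F and preserves E: V′ = F = 20, E′ = E = 30, F′ = V = 12.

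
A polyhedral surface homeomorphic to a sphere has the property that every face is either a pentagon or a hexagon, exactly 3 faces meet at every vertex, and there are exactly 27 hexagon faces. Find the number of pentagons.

Let x be the number of pentagons; then F = 27 + x.
Edge–face incidences: 2E = 6·27 + 5·x = 162 + 5x.
Every vertex has degree 3, so 3V = 2E.
Euler: V − E + F = 2 ⇒ (2E)/3 − E + (27 + x) = 2.
Multiply by 6: 2·(2E) − 3·(2E) + 6·(27 + x) = 12, i.e. 162 + 6x − (162 + 5x) = 12.
Collecting terms: x = 12.
Then 2E = 162 + 5·12 = 222, so E = 111, V = 2E/3 = 74, F = 27 + 12 = 39.

12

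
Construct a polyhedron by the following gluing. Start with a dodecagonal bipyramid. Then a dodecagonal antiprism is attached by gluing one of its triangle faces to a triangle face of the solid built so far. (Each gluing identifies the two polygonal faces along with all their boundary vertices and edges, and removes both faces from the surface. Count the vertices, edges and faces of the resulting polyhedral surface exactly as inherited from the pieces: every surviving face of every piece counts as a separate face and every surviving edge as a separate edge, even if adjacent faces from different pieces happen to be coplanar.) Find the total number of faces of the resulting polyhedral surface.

48

A dodecagonal bipyramid: V=14, E=36, F=24.
Attach a dodecagonal antiprism (V=24, E=48, F=26) along a 3-gon: merge 3 vertices and 3 edges, delete both glued faces → V=35, E=81, F=48.
Check: V − E + F = 35 − 81 + 48 = 2.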